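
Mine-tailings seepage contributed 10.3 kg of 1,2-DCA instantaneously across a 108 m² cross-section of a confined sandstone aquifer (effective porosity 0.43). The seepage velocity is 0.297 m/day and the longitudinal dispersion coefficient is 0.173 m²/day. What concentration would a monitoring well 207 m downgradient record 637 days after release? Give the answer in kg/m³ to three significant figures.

For an instantaneous plane source, C(x,t) = M/(n_e·A·√(4πDt)) · exp(−(x−vt)²/(4Dt)), with n_e·A the pore (flow) area.
Plume center vt = 0.297 × 637 = 189.189 m, so the well at 207 m is 17.811 m downgradient of the peak.
√(4πDt) = 37.21 m, giving peak height M/(n_e·A·√(4πDt)) = 10.3/(0.43 × 108 × 37.21) = 0.005961 kg/m³.
(x−vt)²/(4Dt) = (17.811)²/(4 × 0.173 × 637) = 0.7197; exp(−0.7197) = 0.4869.
C = 0.005961 × 0.4869 = 0.00290 kg/m³.

0.00290 kg/m³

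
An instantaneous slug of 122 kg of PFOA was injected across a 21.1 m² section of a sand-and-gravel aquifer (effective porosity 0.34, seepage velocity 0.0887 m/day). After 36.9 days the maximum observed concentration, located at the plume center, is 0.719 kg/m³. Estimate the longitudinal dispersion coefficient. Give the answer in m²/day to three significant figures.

1.21 m²/day

At the plume center C_max = M/(n_e·A·√(4πDt)), so D = M²/(4πt·(n_e·A·C_max)²).
n_e·A·C_max = 0.34 × 21.1 × 0.719 = 5.158 kg/m.
D = 122²/(4π × 36.9 × 5.158²) = 1.21 m²/day.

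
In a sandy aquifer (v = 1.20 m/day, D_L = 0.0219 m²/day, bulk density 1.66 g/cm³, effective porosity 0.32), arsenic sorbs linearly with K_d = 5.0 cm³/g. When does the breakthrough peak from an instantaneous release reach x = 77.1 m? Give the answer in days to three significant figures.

Retardation factor R = 1 + ρ_b·K_d/n = 1 + 1.66 × 5.0/0.32 = 26.94.
Sorption retards both mechanisms: v_R = v/R = 0.04454 m/day, D_R = D/R = 0.0008129 m²/day.
Peak time from v_R²t² + 2D_R t − x² = 0: t = (√(D_R² + v_R²x²) − D_R)/v_R².
√(D_R² + v_R²x²) = √(0.0008129² + 0.04454² × 77.1²) = 3.434; v_R² = 0.001984.
t = (3.434 − 0.0008129)/0.001984 = 1730 days.

1730 days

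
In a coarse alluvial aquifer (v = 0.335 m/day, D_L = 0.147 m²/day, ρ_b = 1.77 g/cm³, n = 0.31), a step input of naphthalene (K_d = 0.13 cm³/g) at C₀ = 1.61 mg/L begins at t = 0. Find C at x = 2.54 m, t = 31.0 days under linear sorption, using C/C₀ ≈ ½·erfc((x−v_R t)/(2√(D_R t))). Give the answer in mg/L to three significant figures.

1.50 mg/L

Retardation factor R = 1 + ρ_b·K_d/n = 1 + 1.77 × 0.13/0.31 = 1.742.
Sorption retards both mechanisms: v_R = v/R = 0.1923 m/day, D_R = D/R = 0.08439 m²/day.
v_R·t = 0.1923 × 31.0 = 5.9613 m; 2√(D_R t) = 3.235 m; argument = (2.54 − 5.9613)/3.235 = -1.058.
C = C₀ × ½·erfc(-1.058) = 1.61 × 0.9327 = 1.50 mg/L.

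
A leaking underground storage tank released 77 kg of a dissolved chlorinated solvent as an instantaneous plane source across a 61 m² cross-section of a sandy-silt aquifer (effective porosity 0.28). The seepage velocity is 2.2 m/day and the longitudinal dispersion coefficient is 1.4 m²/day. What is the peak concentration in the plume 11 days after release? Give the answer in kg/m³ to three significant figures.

The peak of an instantaneous 1D plume sits at x = vt; there the Gaussian factor is 1 and C_max = M/(n_e·A·√(4πDt)), where n_e·A is the pore area the mass is dissolved in.
√(4πDt) = √(4π × 1.4 × 11) = 13.91 m, so C_max = 77/(0.28 × 61 × 13.91) = 0.324 kg/m³.

0.324 kg/m³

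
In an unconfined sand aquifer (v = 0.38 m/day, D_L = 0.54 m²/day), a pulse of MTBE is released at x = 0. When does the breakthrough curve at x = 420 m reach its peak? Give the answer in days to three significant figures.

1100 days

For the 1D instantaneous-source solution, setting ∂C/∂t = 0 at fixed x gives v²t² + 2Dt − x² = 0, so t = (√(D² + v²x²) − D)/v².
√(D² + v²x²) = √(0.54² + 0.38² × 420²) = 159.6; v² = 0.1444.
t = (159.6 − 0.54)/0.1444 = 1100 days (vs. the pure-advection estimate x/v = 1110 d).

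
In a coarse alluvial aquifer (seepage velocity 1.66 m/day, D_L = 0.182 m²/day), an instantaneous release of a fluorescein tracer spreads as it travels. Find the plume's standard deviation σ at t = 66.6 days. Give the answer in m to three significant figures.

4.92 m

Dispersive spreading gives a Gaussian with σ² = 2Dt; advection only shifts the center.
σ = √(2 × 0.182 × 66.6) = 4.92 m.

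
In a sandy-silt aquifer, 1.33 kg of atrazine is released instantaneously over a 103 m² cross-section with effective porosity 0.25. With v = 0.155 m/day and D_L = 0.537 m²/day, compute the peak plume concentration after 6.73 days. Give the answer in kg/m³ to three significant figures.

0.00766 kg/m³

The peak of an instantaneous 1D plume sits at x = vt; there the Gaussian factor is 1 and C_max = M/(n_e·A·√(4πDt)), where n_e·A is the pore area the mass is dissolved in.
√(4πDt) = √(4π × 0.537 × 6.73) = 6.739 m, so C_max = 1.33/(0.25 × 103 × 6.739) = 0.00766 kg/m³.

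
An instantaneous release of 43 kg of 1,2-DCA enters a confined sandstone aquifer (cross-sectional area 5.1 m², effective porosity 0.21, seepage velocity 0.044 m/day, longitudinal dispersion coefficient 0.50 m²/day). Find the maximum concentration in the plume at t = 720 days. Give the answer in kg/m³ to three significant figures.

0.597 kg/m³

The peak of an instantaneous 1D plume sits at x = vt; there the Gaussian factor is 1 and C_max = M/(n_e·A·√(4πDt)), where n_e·A is the pore area the mass is dissolved in.
√(4πDt) = √(4π × 0.50 × 720) = 67.26 m, so C_max = 43/(0.21 × 5.1 × 67.26) = 0.597 kg/m³.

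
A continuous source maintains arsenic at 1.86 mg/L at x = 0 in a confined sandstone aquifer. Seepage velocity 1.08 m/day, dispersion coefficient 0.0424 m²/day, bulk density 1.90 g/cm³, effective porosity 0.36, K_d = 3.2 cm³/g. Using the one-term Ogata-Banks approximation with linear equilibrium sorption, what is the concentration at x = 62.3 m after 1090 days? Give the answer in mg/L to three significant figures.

Retardation factor R = 1 + ρ_b·K_d/n = 1 + 1.90 × 3.2/0.36 = 17.89.
Sorption retards both mechanisms: v_R = v/R = 0.06037 m/day, D_R = D/R = 0.002370 m²/day.
v_R·t = 0.06037 × 1090 = 65.8033 m; 2√(D_R t) = 3.215 m; argument = (62.3 − 65.8033)/3.215 = -1.090.
C = C₀ × ½·erfc(-1.090) = 1.86 × 0.9384 = 1.75 mg/L.

1.75 mg/L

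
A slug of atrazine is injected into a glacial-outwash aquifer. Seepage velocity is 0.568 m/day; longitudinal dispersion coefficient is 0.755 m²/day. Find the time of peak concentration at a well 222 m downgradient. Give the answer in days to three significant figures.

For the 1D instantaneous-source solution, setting ∂C/∂t = 0 at fixed x gives v²t² + 2Dt − x² = 0, so t = (√(D² + v²x²) − D)/v².
√(D² + v²x²) = √(0.755² + 0.568² × 222²) = 126.1; v² = 0.322624.
t = (126.1 − 0.755)/0.322624 = 389 days (vs. the pure-advection estimate x/v = 391 d).

389 days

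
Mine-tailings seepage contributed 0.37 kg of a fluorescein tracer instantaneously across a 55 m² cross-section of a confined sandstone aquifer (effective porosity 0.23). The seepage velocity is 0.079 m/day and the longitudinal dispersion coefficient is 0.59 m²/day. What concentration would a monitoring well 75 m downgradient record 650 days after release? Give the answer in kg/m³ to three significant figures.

For an instantaneous plane source, C(x,t) = M/(n_e·A·√(4πDt)) · exp(−(x−vt)²/(4Dt)), with n_e·A the pore (flow) area.
Plume center vt = 0.079 × 650 = 51.35 m, so the well at 75 m is 23.65 m downgradient of the peak.
√(4πDt) = 69.42 m, giving peak height M/(n_e·A·√(4πDt)) = 0.37/(0.23 × 55 × 69.42) = 0.0004213 kg/m³.
(x−vt)²/(4Dt) = (23.65)²/(4 × 0.59 × 650) = 0.3646; exp(−0.3646) = 0.6945.
C = 0.0004213 × 0.6945 = 0.000293 kg/m³.

0.000293 kg/m³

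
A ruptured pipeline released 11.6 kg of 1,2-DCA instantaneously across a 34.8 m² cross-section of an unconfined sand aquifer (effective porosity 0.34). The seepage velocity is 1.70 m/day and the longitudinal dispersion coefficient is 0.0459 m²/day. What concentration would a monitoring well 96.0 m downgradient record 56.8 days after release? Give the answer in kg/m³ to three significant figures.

0.166 kg/m³

For an instantaneous plane source, C(x,t) = M/(n_e·A·√(4πDt)) · exp(−(x−vt)²/(4Dt)), with n_e·A the pore (flow) area.
Plume center vt = 1.70 × 56.8 = 96.56 m, so the well at 96.0 m is 0.56 m upgradient of the peak.
√(4πDt) = 5.724 m, giving peak height M/(n_e·A·√(4πDt)) = 11.6/(0.34 × 34.8 × 5.724) = 0.1713 kg/m³.
(x−vt)²/(4Dt) = (-0.56)²/(4 × 0.0459 × 56.8) = 0.03007; exp(−0.03007) = 0.9704.
C = 0.1713 × 0.9704 = 0.166 kg/m³.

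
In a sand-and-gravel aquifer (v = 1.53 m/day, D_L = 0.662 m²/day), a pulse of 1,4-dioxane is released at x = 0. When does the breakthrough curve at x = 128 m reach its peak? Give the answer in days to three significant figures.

83.4 days

For the 1D instantaneous-source solution, setting ∂C/∂t = 0 at fixed x gives v²t² + 2Dt − x² = 0, so t = (√(D² + v²x²) − D)/v².
√(D² + v²x²) = √(0.662² + 1.53² × 128²) = 195.8; v² = 2.3409.
t = (195.8 − 0.662)/2.3409 = 83.4 days (vs. the pure-advection estimate x/v = 83.7 d).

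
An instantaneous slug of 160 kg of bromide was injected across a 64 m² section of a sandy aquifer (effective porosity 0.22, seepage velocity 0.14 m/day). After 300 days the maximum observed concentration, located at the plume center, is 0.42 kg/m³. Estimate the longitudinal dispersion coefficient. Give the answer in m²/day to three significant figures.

At the plume center C_max = M/(n_e·A·√(4πDt)), so D = M²/(4πt·(n_e·A·C_max)²).
n_e·A·C_max = 0.22 × 64 × 0.42 = 5.914 kg/m.
D = 160²/(4π × 300 × 5.914²) = 0.194 m²/day.

0.194 m²/day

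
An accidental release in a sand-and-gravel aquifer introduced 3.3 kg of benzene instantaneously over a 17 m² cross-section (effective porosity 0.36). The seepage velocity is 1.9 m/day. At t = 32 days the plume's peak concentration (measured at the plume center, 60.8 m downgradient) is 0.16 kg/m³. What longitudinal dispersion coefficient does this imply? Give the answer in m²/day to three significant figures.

0.0282 m²/day

At the plume center C_max = M/(n_e·A·√(4πDt)), so D = M²/(4πt·(n_e·A·C_max)²).
n_e·A·C_max = 0.36 × 17 × 0.16 = 0.9792 kg/m.
D = 3.3²/(4π × 32 × 0.9792²) = 0.0282 m²/day.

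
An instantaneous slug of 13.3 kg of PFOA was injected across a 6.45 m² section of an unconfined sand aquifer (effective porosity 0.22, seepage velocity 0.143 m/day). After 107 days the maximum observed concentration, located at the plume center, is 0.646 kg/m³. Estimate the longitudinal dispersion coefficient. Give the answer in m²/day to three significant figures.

0.157 m²/day

At the plume center C_max = M/(n_e·A·√(4πDt)), so D = M²/(4πt·(n_e·A·C_max)²).
n_e·A·C_max = 0.22 × 6.45 × 0.646 = 0.9167 kg/m.
D = 13.3²/(4π × 107 × 0.9167²) = 0.157 m²/day.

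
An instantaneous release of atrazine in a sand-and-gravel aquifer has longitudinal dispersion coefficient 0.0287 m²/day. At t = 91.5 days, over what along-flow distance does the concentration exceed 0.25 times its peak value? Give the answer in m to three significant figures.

7.63 m

The plume is Gaussian with σ = √(2Dt) = √(2 × 0.0287 × 91.5) = 2.292 m.
C/C_peak = exp(−Δx²/(2σ²)) = 0.25 ⇒ Δx = σ·√(−2 ln 0.25) = 2.292 × 1.665 = 3.816 m.
Width = 2Δx = 7.63 m.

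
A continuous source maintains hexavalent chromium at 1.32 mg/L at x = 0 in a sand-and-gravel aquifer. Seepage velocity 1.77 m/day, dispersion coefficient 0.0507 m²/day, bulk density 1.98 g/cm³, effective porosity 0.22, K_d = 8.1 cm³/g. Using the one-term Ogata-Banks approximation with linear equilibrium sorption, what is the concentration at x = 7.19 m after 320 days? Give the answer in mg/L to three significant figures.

Retardation factor R = 1 + ρ_b·K_d/n = 1 + 1.98 × 8.1/0.22 = 73.90.
Sorption retards both mechanisms: v_R = v/R = 0.02395 m/day, D_R = D/R = 0.0006861 m²/day.
v_R·t = 0.02395 × 320 = 7.664 m; 2√(D_R t) = 0.9371 m; argument = (7.19 − 7.664)/0.9371 = -0.5058.
C = C₀ × ½·erfc(-0.5058) = 1.32 × 0.7628 = 1.01 mg/L.

1.01 mg/L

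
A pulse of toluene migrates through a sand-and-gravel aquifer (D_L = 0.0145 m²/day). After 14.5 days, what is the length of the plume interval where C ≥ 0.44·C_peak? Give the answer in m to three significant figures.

1.66 m

The plume is Gaussian with σ = √(2Dt) = √(2 × 0.0145 × 14.5) = 0.6485 m.
C/C_peak = exp(−Δx²/(2σ²)) = 0.44 ⇒ Δx = σ·√(−2 ln 0.44) = 0.6485 × 1.281 = 0.8307 m.
Width = 2Δx = 1.66 m.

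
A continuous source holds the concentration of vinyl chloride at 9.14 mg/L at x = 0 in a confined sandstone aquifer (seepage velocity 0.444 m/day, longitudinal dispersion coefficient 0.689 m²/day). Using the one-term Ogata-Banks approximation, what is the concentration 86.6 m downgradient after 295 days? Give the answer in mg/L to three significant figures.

9.01 mg/L

For a continuous step input, C/C₀ ≈ ½·erfc((x−vt)/(2√(Dt))).
vt = 0.444 × 295 = 130.98 m and 2√(Dt) = 2√(0.689 × 295) = 28.51 m.
Argument (x−vt)/(2√(Dt)) = (86.6 − 130.98)/28.51 = -1.557; ½·erfc(-1.557) = 0.9862.
C = 9.14 × 0.9862 = 9.01 mg/L.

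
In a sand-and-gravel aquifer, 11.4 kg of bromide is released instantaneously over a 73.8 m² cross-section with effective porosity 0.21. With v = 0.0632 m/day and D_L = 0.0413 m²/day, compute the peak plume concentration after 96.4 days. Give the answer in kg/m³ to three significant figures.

0.104 kg/m³

The peak of an instantaneous 1D plume sits at x = vt; there the Gaussian factor is 1 and C_max = M/(n_e·A·√(4πDt)), where n_e·A is the pore area the mass is dissolved in.
√(4πDt) = √(4π × 0.0413 × 96.4) = 7.073 m, so C_max = 11.4/(0.21 × 73.8 × 7.073) = 0.104 kg/m³.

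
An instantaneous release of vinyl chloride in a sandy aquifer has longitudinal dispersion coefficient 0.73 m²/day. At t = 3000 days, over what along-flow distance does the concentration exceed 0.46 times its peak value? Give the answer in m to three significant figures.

165 m

The plume is Gaussian with σ = √(2Dt) = √(2 × 0.73 × 3000) = 66.18 m.
C/C_peak = exp(−Δx²/(2σ²)) = 0.46 ⇒ Δx = σ·√(−2 ln 0.46) = 66.18 × 1.246 = 82.46 m.
Width = 2Δx = 165 m.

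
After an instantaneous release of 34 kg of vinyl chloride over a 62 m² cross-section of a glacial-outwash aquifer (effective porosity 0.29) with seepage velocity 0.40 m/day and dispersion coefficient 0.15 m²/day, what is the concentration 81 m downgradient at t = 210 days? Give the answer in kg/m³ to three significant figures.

For an instantaneous plane source, C(x,t) = M/(n_e·A·√(4πDt)) · exp(−(x−vt)²/(4Dt)), with n_e·A the pore (flow) area.
Plume center vt = 0.40 × 210 = 84 m, so the well at 81 m is 3 m upgradient of the peak.
√(4πDt) = 19.90 m, giving peak height M/(n_e·A·√(4πDt)) = 34/(0.29 × 62 × 19.90) = 0.09502 kg/m³.
(x−vt)²/(4Dt) = (-3)²/(4 × 0.15 × 210) = 0.07143; exp(−0.07143) = 0.9311.
C = 0.09502 × 0.9311 = 0.0885 kg/m³.

0.0885 kg/m³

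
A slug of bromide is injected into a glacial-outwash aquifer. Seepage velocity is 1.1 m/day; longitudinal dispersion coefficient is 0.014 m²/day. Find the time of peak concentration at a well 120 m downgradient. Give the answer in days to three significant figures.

For the 1D instantaneous-source solution, setting ∂C/∂t = 0 at fixed x gives v²t² + 2Dt − x² = 0, so t = (√(D² + v²x²) − D)/v².
√(D² + v²x²) = √(0.014² + 1.1² × 120²) = 132.0; v² = 1.21.
t = (132.0 − 0.014)/1.21 = 109 days (vs. the pure-advection estimate x/v = 109 d).

109 days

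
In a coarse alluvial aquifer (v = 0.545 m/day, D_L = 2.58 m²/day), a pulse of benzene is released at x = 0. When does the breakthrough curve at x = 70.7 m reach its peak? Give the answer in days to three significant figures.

121 days

For the 1D instantaneous-source solution, setting ∂C/∂t = 0 at fixed x gives v²t² + 2Dt − x² = 0, so t = (√(D² + v²x²) − D)/v².
√(D² + v²x²) = √(2.58² + 0.545² × 70.7²) = 38.62; v² = 0.297025.
t = (38.62 − 2.58)/0.297025 = 121 days (vs. the pure-advection estimate x/v = 130 d).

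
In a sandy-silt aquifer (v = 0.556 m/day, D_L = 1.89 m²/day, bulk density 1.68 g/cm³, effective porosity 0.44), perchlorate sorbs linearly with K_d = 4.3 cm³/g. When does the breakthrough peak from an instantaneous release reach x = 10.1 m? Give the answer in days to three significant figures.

Retardation factor R = 1 + ρ_b·K_d/n = 1 + 1.68 × 4.3/0.44 = 17.42.
Sorption retards both mechanisms: v_R = v/R = 0.03192 m/day, D_R = D/R = 0.1085 m²/day.
Peak time from v_R²t² + 2D_R t − x² = 0: t = (√(D_R² + v_R²x²) − D_R)/v_R².
√(D_R² + v_R²x²) = √(0.1085² + 0.03192² × 10.1²) = 0.3402; v_R² = 0.001019.
t = (0.3402 − 0.1085)/0.001019 = 227 days.

227 days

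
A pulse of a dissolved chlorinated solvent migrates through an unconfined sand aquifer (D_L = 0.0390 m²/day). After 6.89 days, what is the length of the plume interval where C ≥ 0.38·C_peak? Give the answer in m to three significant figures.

2.04 m

The plume is Gaussian with σ = √(2Dt) = √(2 × 0.0390 × 6.89) = 0.7331 m.
C/C_peak = exp(−Δx²/(2σ²)) = 0.38 ⇒ Δx = σ·√(−2 ln 0.38) = 0.7331 × 1.391 = 1.020 m.
Width = 2Δx = 2.04 m.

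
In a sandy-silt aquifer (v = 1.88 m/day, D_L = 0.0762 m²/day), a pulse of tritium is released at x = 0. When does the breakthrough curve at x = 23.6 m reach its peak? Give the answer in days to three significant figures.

For the 1D instantaneous-source solution, setting ∂C/∂t = 0 at fixed x gives v²t² + 2Dt − x² = 0, so t = (√(D² + v²x²) − D)/v².
√(D² + v²x²) = √(0.0762² + 1.88² × 23.6²) = 44.37; v² = 3.5344.
t = (44.37 − 0.0762)/3.5344 = 12.5 days (vs. the pure-advection estimate x/v = 12.6 d).

12.5 days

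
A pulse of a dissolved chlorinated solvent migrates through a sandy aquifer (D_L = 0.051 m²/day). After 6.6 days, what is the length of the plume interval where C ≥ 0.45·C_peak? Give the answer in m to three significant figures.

The plume is Gaussian with σ = √(2Dt) = √(2 × 0.051 × 6.6) = 0.8205 m.
C/C_peak = exp(−Δx²/(2σ²)) = 0.45 ⇒ Δx = σ·√(−2 ln 0.45) = 0.8205 × 1.264 = 1.037 m.
Width = 2Δx = 2.07 m.

2.07 m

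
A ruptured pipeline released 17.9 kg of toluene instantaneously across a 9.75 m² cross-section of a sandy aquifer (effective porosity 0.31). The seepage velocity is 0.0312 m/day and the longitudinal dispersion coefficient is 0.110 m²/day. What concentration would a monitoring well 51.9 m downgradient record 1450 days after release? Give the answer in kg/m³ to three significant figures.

0.123 kg/m³

For an instantaneous plane source, C(x,t) = M/(n_e·A·√(4πDt)) · exp(−(x−vt)²/(4Dt)), with n_e·A the pore (flow) area.
Plume center vt = 0.0312 × 1450 = 45.24 m, so the well at 51.9 m is 6.66 m downgradient of the peak.
√(4πDt) = 44.77 m, giving peak height M/(n_e·A·√(4πDt)) = 17.9/(0.31 × 9.75 × 44.77) = 0.1323 kg/m³.
(x−vt)²/(4Dt) = (6.66)²/(4 × 0.110 × 1450) = 0.06952; exp(−0.06952) = 0.9328.
C = 0.1323 × 0.9328 = 0.123 kg/m³.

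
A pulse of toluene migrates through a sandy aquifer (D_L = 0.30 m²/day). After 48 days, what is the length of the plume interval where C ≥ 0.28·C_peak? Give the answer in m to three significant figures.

The plume is Gaussian with σ = √(2Dt) = √(2 × 0.30 × 48) = 5.367 m.
C/C_peak = exp(−Δx²/(2σ²)) = 0.28 ⇒ Δx = σ·√(−2 ln 0.28) = 5.367 × 1.596 = 8.566 m.
Width = 2Δx = 17.1 m.

17.1 m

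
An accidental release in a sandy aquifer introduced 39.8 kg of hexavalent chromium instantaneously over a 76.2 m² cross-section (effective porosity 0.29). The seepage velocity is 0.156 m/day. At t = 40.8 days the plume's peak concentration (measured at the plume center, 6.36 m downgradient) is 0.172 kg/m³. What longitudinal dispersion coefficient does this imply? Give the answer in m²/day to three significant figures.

At the plume center C_max = M/(n_e·A·√(4πDt)), so D = M²/(4πt·(n_e·A·C_max)²).
n_e·A·C_max = 0.29 × 76.2 × 0.172 = 3.801 kg/m.
D = 39.8²/(4π × 40.8 × 3.801²) = 0.214 m²/day.

0.214 m²/day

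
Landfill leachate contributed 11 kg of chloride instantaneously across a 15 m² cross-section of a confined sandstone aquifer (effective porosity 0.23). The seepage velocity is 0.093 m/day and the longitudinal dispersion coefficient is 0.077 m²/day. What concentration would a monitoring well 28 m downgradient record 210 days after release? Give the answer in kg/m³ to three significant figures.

For an instantaneous plane source, C(x,t) = M/(n_e·A·√(4πDt)) · exp(−(x−vt)²/(4Dt)), with n_e·A the pore (flow) area.
Plume center vt = 0.093 × 210 = 19.53 m, so the well at 28 m is 8.47 m downgradient of the peak.
√(4πDt) = 14.25 m, giving peak height M/(n_e·A·√(4πDt)) = 11/(0.23 × 15 × 14.25) = 0.2237 kg/m³.
(x−vt)²/(4Dt) = (8.47)²/(4 × 0.077 × 210) = 1.109; exp(−1.109) = 0.3299.
C = 0.2237 × 0.3299 = 0.0738 kg/m³.

0.0738 kg/m³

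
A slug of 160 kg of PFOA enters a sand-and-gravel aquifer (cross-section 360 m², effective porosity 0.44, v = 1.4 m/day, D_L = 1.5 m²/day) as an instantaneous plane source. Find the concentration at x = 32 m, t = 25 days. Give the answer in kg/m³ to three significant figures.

For an instantaneous plane source, C(x,t) = M/(n_e·A·√(4πDt)) · exp(−(x−vt)²/(4Dt)), with n_e·A the pore (flow) area.
Plume center vt = 1.4 × 25 = 35 m, so the well at 32 m is 3 m upgradient of the peak.
√(4πDt) = 21.71 m, giving peak height M/(n_e·A·√(4πDt)) = 160/(0.44 × 360 × 21.71) = 0.04653 kg/m³.
(x−vt)²/(4Dt) = (-3)²/(4 × 1.5 × 25) = 0.06000; exp(−0.06000) = 0.9418.
C = 0.04653 × 0.9418 = 0.0438 kg/m³.

0.0438 kg/m³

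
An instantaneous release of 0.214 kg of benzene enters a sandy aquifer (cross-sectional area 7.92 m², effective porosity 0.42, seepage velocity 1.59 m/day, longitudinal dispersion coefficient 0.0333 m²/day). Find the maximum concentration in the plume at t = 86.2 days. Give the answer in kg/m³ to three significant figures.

0.0107 kg/m³

The peak of an instantaneous 1D plume sits at x = vt; there the Gaussian factor is 1 and C_max = M/(n_e·A·√(4πDt)), where n_e·A is the pore area the mass is dissolved in.
√(4πDt) = √(4π × 0.0333 × 86.2) = 6.006 m, so C_max = 0.214/(0.42 × 7.92 × 6.006) = 0.0107 kg/m³.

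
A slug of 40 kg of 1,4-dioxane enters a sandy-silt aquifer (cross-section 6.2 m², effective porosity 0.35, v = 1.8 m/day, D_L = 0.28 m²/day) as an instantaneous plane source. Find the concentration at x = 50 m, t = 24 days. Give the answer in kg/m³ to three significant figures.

For an instantaneous plane source, C(x,t) = M/(n_e·A·√(4πDt)) · exp(−(x−vt)²/(4Dt)), with n_e·A the pore (flow) area.
Plume center vt = 1.8 × 24 = 43.2 m, so the well at 50 m is 6.8 m downgradient of the peak.
√(4πDt) = 9.189 m, giving peak height M/(n_e·A·√(4πDt)) = 40/(0.35 × 6.2 × 9.189) = 2.006 kg/m³.
(x−vt)²/(4Dt) = (6.8)²/(4 × 0.28 × 24) = 1.720; exp(−1.720) = 0.1791.
C = 2.006 × 0.1791 = 0.359 kg/m³.

0.359 kg/m³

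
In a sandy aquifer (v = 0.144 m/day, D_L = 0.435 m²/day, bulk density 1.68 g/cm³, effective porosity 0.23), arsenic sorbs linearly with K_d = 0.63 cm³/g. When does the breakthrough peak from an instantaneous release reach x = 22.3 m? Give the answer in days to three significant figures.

758 days

Retardation factor R = 1 + ρ_b·K_d/n = 1 + 1.68 × 0.63/0.23 = 5.602.
Sorption retards both mechanisms: v_R = v/R = 0.02571 m/day, D_R = D/R = 0.07765 m²/day.
Peak time from v_R²t² + 2D_R t − x² = 0: t = (√(D_R² + v_R²x²) − D_R)/v_R².
√(D_R² + v_R²x²) = √(0.07765² + 0.02571² × 22.3²) = 0.5786; v_R² = 0.0006610.
t = (0.5786 − 0.07765)/0.0006610 = 758 days.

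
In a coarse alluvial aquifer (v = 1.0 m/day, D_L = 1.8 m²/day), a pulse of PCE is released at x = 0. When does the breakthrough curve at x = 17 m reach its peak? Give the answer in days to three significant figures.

15.3 days

For the 1D instantaneous-source solution, setting ∂C/∂t = 0 at fixed x gives v²t² + 2Dt − x² = 0, so t = (√(D² + v²x²) − D)/v².
√(D² + v²x²) = √(1.8² + 1.0² × 17²) = 17.10; v² = 1.
t = (17.10 − 1.8)/1 = 15.3 days (vs. the pure-advection estimate x/v = 17.0 d).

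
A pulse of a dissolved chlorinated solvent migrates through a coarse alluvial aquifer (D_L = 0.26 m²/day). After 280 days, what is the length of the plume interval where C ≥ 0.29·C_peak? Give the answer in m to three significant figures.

The plume is Gaussian with σ = √(2Dt) = √(2 × 0.26 × 280) = 12.07 m.
C/C_peak = exp(−Δx²/(2σ²)) = 0.29 ⇒ Δx = σ·√(−2 ln 0.29) = 12.07 × 1.573 = 18.99 m.
Width = 2Δx = 38.0 m.

38.0 m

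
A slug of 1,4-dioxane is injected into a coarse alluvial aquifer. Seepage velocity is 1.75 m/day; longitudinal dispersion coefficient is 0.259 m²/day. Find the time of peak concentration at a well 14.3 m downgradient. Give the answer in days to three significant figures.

8.09 days

For the 1D instantaneous-source solution, setting ∂C/∂t = 0 at fixed x gives v²t² + 2Dt − x² = 0, so t = (√(D² + v²x²) − D)/v².
√(D² + v²x²) = √(0.259² + 1.75² × 14.3²) = 25.03; v² = 3.0625.
t = (25.03 − 0.259)/3.0625 = 8.09 days (vs. the pure-advection estimate x/v = 8.17 d).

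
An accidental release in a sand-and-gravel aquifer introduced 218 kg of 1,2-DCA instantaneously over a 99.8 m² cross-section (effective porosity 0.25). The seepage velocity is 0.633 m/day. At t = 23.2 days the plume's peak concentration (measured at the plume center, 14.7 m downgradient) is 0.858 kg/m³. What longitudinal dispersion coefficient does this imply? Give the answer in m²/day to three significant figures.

At the plume center C_max = M/(n_e·A·√(4πDt)), so D = M²/(4πt·(n_e·A·C_max)²).
n_e·A·C_max = 0.25 × 99.8 × 0.858 = 21.41 kg/m.
D = 218²/(4π × 23.2 × 21.41²) = 0.356 m²/day.

0.356 m²/day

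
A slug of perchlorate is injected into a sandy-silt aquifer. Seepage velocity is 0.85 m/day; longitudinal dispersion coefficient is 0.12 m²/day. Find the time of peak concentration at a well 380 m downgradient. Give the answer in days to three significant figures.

447 days

For the 1D instantaneous-source solution, setting ∂C/∂t = 0 at fixed x gives v²t² + 2Dt − x² = 0, so t = (√(D² + v²x²) − D)/v².
√(D² + v²x²) = √(0.12² + 0.85² × 380²) = 323.0; v² = 0.7225.
t = (323.0 − 0.12)/0.7225 = 447 days (vs. the pure-advection estimate x/v = 447 d).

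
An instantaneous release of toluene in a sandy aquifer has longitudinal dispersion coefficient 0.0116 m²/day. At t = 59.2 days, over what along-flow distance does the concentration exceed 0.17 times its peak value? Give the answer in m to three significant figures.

4.41 m

The plume is Gaussian with σ = √(2Dt) = √(2 × 0.0116 × 59.2) = 1.172 m.
C/C_peak = exp(−Δx²/(2σ²)) = 0.17 ⇒ Δx = σ·√(−2 ln 0.17) = 1.172 × 1.883 = 2.207 m.
Width = 2Δx = 4.41 m.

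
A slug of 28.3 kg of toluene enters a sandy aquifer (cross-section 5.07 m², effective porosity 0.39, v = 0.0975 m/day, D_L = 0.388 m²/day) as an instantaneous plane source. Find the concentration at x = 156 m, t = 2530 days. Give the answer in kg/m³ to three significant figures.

0.0159 kg/m³

For an instantaneous plane source, C(x,t) = M/(n_e·A·√(4πDt)) · exp(−(x−vt)²/(4Dt)), with n_e·A the pore (flow) area.
Plume center vt = 0.0975 × 2530 = 246.675 m, so the well at 156 m is 90.675 m upgradient of the peak.
√(4πDt) = 111.1 m, giving peak height M/(n_e·A·√(4πDt)) = 28.3/(0.39 × 5.07 × 111.1) = 0.1288 kg/m³.
(x−vt)²/(4Dt) = (-90.675)²/(4 × 0.388 × 2530) = 2.094; exp(−2.094) = 0.1232.
C = 0.1288 × 0.1232 = 0.0159 kg/m³.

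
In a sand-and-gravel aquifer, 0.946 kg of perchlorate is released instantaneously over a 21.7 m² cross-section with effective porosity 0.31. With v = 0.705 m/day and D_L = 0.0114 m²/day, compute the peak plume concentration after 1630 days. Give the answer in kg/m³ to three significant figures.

The peak of an instantaneous 1D plume sits at x = vt; there the Gaussian factor is 1 and C_max = M/(n_e·A·√(4πDt)), where n_e·A is the pore area the mass is dissolved in.
√(4πDt) = √(4π × 0.0114 × 1630) = 15.28 m, so C_max = 0.946/(0.31 × 21.7 × 15.28) = 0.00920 kg/m³.

0.00920 kg/m³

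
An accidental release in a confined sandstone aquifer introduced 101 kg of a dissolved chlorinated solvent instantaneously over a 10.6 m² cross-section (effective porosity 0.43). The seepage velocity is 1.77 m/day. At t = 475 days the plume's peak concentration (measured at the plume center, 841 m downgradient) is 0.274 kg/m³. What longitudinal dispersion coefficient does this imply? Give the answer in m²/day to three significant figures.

1.10 m²/day

At the plume center C_max = M/(n_e·A·√(4πDt)), so D = M²/(4πt·(n_e·A·C_max)²).
n_e·A·C_max = 0.43 × 10.6 × 0.274 = 1.249 kg/m.
D = 101²/(4π × 475 × 1.249²) = 1.10 m²/day.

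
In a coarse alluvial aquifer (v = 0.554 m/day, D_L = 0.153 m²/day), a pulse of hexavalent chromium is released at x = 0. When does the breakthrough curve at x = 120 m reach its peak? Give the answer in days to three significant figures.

For the 1D instantaneous-source solution, setting ∂C/∂t = 0 at fixed x gives v²t² + 2Dt − x² = 0, so t = (√(D² + v²x²) − D)/v².
√(D² + v²x²) = √(0.153² + 0.554² × 120²) = 66.48; v² = 0.306916.
t = (66.48 − 0.153)/0.306916 = 216 days (vs. the pure-advection estimate x/v = 217 d).

216 days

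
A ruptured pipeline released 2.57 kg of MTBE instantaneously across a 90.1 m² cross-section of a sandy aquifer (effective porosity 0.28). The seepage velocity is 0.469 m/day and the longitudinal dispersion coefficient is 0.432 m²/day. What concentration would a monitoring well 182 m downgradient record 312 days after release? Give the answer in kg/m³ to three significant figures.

0.000234 kg/m³

For an instantaneous plane source, C(x,t) = M/(n_e·A·√(4πDt)) · exp(−(x−vt)²/(4Dt)), with n_e·A the pore (flow) area.
Plume center vt = 0.469 × 312 = 146.328 m, so the well at 182 m is 35.672 m downgradient of the peak.
√(4πDt) = 41.16 m, giving peak height M/(n_e·A·√(4πDt)) = 2.57/(0.28 × 90.1 × 41.16) = 0.002475 kg/m³.
(x−vt)²/(4Dt) = (35.672)²/(4 × 0.432 × 312) = 2.360; exp(−2.360) = 0.09442.
C = 0.002475 × 0.09442 = 0.000234 kg/m³.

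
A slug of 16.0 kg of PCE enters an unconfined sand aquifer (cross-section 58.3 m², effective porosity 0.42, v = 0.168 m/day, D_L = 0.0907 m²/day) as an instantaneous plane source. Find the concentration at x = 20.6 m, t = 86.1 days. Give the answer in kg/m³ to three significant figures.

0.0198 kg/m³

For an instantaneous plane source, C(x,t) = M/(n_e·A·√(4πDt)) · exp(−(x−vt)²/(4Dt)), with n_e·A the pore (flow) area.
Plume center vt = 0.168 × 86.1 = 14.4648 m, so the well at 20.6 m is 6.1352 m downgradient of the peak.
√(4πDt) = 9.906 m, giving peak height M/(n_e·A·√(4πDt)) = 16.0/(0.42 × 58.3 × 9.906) = 0.06596 kg/m³.
(x−vt)²/(4Dt) = (6.1352)²/(4 × 0.0907 × 86.1) = 1.205; exp(−1.205) = 0.2997.
C = 0.06596 × 0.2997 = 0.0198 kg/m³.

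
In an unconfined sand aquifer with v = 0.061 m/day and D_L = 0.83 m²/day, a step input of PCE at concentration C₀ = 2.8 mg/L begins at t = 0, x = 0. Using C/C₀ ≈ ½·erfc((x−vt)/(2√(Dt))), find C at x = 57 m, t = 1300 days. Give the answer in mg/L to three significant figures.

For a continuous step input, C/C₀ ≈ ½·erfc((x−vt)/(2√(Dt))).
vt = 0.061 × 1300 = 79.3 m and 2√(Dt) = 2√(0.83 × 1300) = 65.70 m.
Argument (x−vt)/(2√(Dt)) = (57 − 79.3)/65.70 = -0.3394; ½·erfc(-0.3394) = 0.6844.
C = 2.8 × 0.6844 = 1.92 mg/L.

1.92 mg/L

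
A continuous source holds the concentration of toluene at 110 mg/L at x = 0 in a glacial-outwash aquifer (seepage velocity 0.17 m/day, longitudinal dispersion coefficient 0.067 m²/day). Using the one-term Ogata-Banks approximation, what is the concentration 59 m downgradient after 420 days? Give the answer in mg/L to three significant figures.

105 mg/L

For a continuous step input, C/C₀ ≈ ½·erfc((x−vt)/(2√(Dt))).
vt = 0.17 × 420 = 71.4 m and 2√(Dt) = 2√(0.067 × 420) = 10.61 m.
Argument (x−vt)/(2√(Dt)) = (59 − 71.4)/10.61 = -1.169; ½·erfc(-1.169) = 0.9509.
C = 110 × 0.9509 = 105 mg/L.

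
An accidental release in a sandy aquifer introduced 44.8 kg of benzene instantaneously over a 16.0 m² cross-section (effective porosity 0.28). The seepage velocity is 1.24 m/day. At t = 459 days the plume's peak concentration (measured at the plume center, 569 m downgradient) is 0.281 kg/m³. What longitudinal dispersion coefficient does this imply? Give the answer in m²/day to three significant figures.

At the plume center C_max = M/(n_e·A·√(4πDt)), so D = M²/(4πt·(n_e·A·C_max)²).
n_e·A·C_max = 0.28 × 16.0 × 0.281 = 1.259 kg/m.
D = 44.8²/(4π × 459 × 1.259²) = 0.220 m²/day.

0.220 m²/day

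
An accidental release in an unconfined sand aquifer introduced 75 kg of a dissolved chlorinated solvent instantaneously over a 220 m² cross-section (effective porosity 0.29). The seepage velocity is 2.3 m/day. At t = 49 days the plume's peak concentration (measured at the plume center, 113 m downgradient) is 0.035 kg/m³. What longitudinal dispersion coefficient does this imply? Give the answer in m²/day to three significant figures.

1.83 m²/day

At the plume center C_max = M/(n_e·A·√(4πDt)), so D = M²/(4πt·(n_e·A·C_max)²).
n_e·A·C_max = 0.29 × 220 × 0.035 = 2.233 kg/m.
D = 75²/(4π × 49 × 2.233²) = 1.83 m²/day.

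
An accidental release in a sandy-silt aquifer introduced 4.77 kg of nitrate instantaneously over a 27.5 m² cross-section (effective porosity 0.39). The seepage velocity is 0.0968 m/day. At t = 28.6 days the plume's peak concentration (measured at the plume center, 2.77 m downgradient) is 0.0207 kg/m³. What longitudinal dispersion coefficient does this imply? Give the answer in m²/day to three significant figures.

At the plume center C_max = M/(n_e·A·√(4πDt)), so D = M²/(4πt·(n_e·A·C_max)²).
n_e·A·C_max = 0.39 × 27.5 × 0.0207 = 0.2220 kg/m.
D = 4.77²/(4π × 28.6 × 0.2220²) = 1.28 m²/day.

1.28 m²/day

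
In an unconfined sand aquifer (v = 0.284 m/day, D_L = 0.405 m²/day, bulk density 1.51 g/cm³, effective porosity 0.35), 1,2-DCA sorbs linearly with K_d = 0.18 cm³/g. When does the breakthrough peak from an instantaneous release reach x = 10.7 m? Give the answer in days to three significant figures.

Retardation factor R = 1 + ρ_b·K_d/n = 1 + 1.51 × 0.18/0.35 = 1.777.
Sorption retards both mechanisms: v_R = v/R = 0.1598 m/day, D_R = D/R = 0.2279 m²/day.
Peak time from v_R²t² + 2D_R t − x² = 0: t = (√(D_R² + v_R²x²) − D_R)/v_R².
√(D_R² + v_R²x²) = √(0.2279² + 0.1598² × 10.7²) = 1.725; v_R² = 0.02554.
t = (1.725 − 0.2279)/0.02554 = 58.6 days.

58.6 days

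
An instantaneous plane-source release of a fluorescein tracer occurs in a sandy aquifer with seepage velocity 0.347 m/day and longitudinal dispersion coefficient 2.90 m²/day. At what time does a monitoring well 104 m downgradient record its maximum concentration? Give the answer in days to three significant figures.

277 days

For the 1D instantaneous-source solution, setting ∂C/∂t = 0 at fixed x gives v²t² + 2Dt − x² = 0, so t = (√(D² + v²x²) − D)/v².
√(D² + v²x²) = √(2.90² + 0.347² × 104²) = 36.20; v² = 0.120409.
t = (36.20 − 2.90)/0.120409 = 277 days (vs. the pure-advection estimate x/v = 300 d).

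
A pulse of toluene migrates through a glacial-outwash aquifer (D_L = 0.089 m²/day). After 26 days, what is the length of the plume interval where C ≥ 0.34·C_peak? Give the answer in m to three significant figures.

The plume is Gaussian with σ = √(2Dt) = √(2 × 0.089 × 26) = 2.151 m.
C/C_peak = exp(−Δx²/(2σ²)) = 0.34 ⇒ Δx = σ·√(−2 ln 0.34) = 2.151 × 1.469 = 3.160 m.
Width = 2Δx = 6.32 m.

6.32 m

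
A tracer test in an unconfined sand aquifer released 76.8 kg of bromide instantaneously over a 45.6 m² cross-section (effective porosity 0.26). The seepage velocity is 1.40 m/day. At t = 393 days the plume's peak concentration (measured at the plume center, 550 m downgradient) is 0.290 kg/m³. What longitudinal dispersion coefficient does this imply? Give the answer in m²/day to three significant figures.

At the plume center C_max = M/(n_e·A·√(4πDt)), so D = M²/(4πt·(n_e·A·C_max)²).
n_e·A·C_max = 0.26 × 45.6 × 0.290 = 3.438 kg/m.
D = 76.8²/(4π × 393 × 3.438²) = 0.101 m²/day.

0.101 m²/day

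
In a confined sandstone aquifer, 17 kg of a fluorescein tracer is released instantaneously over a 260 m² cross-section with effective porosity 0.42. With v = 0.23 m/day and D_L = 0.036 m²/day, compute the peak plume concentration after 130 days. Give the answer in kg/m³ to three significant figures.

The peak of an instantaneous 1D plume sits at x = vt; there the Gaussian factor is 1 and C_max = M/(n_e·A·√(4πDt)), where n_e·A is the pore area the mass is dissolved in.
√(4πDt) = √(4π × 0.036 × 130) = 7.669 m, so C_max = 17/(0.42 × 260 × 7.669) = 0.0203 kg/m³.

0.0203 kg/m³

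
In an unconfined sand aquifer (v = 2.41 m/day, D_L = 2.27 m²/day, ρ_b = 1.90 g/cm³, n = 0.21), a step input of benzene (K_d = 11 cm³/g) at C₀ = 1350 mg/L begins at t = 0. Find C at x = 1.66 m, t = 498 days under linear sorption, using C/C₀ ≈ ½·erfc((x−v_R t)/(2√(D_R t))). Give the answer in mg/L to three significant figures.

1330 mg/L

Retardation factor R = 1 + ρ_b·K_d/n = 1 + 1.90 × 11/0.21 = 100.5.
Sorption retards both mechanisms: v_R = v/R = 0.02398 m/day, D_R = D/R = 0.02259 m²/day.
v_R·t = 0.02398 × 498 = 11.94204 m; 2√(D_R t) = 6.708 m; argument = (1.66 − 11.94204)/6.708 = -1.533.
C = C₀ × ½·erfc(-1.533) = 1350 × 0.9849 = 1330 mg/L.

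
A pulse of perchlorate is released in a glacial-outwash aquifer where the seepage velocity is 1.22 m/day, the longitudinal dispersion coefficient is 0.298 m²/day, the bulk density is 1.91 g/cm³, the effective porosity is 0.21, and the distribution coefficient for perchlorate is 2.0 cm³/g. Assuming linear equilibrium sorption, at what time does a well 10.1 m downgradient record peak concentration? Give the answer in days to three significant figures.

155 days

Retardation factor R = 1 + ρ_b·K_d/n = 1 + 1.91 × 2.0/0.21 = 19.19.
Sorption retards both mechanisms: v_R = v/R = 0.06357 m/day, D_R = D/R = 0.01553 m²/day.
Peak time from v_R²t² + 2D_R t − x² = 0: t = (√(D_R² + v_R²x²) − D_R)/v_R².
√(D_R² + v_R²x²) = √(0.01553² + 0.06357² × 10.1²) = 0.6422; v_R² = 0.004041.
t = (0.6422 − 0.01553)/0.004041 = 155 days.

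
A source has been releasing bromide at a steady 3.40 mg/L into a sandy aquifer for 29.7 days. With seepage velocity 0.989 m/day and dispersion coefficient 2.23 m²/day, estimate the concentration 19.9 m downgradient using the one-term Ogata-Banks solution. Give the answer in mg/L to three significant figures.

2.70 mg/L

For a continuous step input, C/C₀ ≈ ½·erfc((x−vt)/(2√(Dt))).
vt = 0.989 × 29.7 = 29.3733 m and 2√(Dt) = 2√(2.23 × 29.7) = 16.28 m.
Argument (x−vt)/(2√(Dt)) = (19.9 − 29.3733)/16.28 = -0.5819; ½·erfc(-0.5819) = 0.7947.
C = 3.40 × 0.7947 = 2.70 mg/L.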